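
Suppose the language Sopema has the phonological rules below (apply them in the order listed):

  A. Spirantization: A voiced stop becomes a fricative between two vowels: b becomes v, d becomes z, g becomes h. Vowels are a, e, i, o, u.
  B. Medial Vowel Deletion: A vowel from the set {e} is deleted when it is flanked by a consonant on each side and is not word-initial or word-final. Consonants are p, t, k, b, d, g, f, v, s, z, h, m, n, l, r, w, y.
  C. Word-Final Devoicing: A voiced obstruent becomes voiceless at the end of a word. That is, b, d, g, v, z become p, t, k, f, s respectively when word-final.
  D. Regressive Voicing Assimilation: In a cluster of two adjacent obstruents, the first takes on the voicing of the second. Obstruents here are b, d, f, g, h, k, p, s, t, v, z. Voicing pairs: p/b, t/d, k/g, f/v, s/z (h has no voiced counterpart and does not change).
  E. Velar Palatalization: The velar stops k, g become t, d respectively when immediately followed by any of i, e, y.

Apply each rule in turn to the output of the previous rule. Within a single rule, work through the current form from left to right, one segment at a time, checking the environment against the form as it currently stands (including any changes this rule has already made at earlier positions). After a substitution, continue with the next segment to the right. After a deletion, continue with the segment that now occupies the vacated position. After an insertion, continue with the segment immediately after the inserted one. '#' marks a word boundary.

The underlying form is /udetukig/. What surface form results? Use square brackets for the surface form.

A Spirantization: [udetukig] → [uzetukig]
B Medial Vowel Deletion: [uzetukig] → [uztukig]
C Word-Final Devoicing: [uztukig] → [uztukik]
D Regressive Voicing Assimilation: [uztukik] → [ustukik]
E Velar Palatalization: [ustukik] → [ustutik]

[ustutik]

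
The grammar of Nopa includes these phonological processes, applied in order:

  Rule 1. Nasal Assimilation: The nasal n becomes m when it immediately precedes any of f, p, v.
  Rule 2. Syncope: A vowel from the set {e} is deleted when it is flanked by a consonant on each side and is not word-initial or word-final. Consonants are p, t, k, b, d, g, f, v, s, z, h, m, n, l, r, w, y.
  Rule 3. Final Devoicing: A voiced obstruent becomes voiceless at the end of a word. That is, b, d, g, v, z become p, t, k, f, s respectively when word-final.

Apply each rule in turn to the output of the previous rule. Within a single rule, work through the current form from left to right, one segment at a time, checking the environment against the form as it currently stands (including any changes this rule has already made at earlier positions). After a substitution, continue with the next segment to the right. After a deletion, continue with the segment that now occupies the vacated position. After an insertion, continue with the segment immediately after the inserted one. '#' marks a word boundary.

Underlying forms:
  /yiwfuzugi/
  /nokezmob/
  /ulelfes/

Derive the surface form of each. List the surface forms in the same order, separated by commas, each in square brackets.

[yiwfuzugi], [nokzmop], [ullfs]

/yiwfuzugi/:
  Rule 1 Nasal Assimilation: no change — [yiwfuzugi]
  Rule 2 Syncope: no change — [yiwfuzugi]
  Rule 3 Final Devoicing: no change — [yiwfuzugi]
/nokezmob/:
  Rule 1 Nasal Assimilation: no change — [nokezmob]
  Rule 2 Syncope: [nokezmob] → [nokzmob]
  Rule 3 Final Devoicing: [nokzmob] → [nokzmop]
/ulelfes/:
  Rule 1 Nasal Assimilation: no change — [ulelfes]
  Rule 2 Syncope: [ulelfes] → [ullfs]
  Rule 3 Final Devoicing: no change — [ullfs]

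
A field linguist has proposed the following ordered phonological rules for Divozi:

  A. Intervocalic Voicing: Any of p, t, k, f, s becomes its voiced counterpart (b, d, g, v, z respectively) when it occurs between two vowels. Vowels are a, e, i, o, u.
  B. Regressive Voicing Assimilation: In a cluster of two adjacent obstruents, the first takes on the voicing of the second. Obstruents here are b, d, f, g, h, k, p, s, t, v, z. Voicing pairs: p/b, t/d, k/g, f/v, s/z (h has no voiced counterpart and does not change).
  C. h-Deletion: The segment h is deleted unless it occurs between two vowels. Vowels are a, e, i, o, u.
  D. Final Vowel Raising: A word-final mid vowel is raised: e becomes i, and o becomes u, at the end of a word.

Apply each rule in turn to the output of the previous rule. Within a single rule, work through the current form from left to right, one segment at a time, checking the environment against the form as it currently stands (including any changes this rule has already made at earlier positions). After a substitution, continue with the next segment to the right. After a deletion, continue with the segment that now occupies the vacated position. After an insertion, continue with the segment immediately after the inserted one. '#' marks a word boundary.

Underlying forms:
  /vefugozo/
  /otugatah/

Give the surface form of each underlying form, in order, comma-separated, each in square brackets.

[vevugozu], [odugada]

/vefugozo/:
  A Intervocalic Voicing: [vefugozo] → [vevugozo]
  B Regressive Voicing Assimilation: no change — [vevugozo]
  C h-Deletion: no change — [vevugozo]
  D Final Vowel Raising: [vevugozo] → [vevugozu]
/otugatah/:
  A Intervocalic Voicing: [otugatah] → [odugadah]
  B Regressive Voicing Assimilation: no change — [odugadah]
  C h-Deletion: [odugadah] → [odugada]
  D Final Vowel Raising: no change — [odugada]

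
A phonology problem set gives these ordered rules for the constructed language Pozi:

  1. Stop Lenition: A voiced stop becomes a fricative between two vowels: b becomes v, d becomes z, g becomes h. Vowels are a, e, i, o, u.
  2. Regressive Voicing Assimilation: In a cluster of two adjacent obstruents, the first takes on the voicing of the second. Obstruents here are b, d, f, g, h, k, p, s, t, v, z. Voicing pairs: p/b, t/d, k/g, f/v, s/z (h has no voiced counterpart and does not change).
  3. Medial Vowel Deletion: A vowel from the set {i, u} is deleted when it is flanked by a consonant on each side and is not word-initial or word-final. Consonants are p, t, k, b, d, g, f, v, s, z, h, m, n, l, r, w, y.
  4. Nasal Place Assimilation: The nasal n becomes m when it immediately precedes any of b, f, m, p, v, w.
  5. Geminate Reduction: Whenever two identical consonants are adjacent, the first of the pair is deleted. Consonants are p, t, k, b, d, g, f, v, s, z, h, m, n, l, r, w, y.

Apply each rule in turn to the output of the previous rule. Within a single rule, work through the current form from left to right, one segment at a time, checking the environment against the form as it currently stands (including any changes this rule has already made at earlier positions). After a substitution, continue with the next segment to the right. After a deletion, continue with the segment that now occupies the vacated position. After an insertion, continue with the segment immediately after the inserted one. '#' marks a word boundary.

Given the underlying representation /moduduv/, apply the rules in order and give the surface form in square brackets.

[mozv]

1 Stop Lenition: [moduduv] → [mozuzuv]
2 Regressive Voicing Assimilation: no change — [mozuzuv]
3 Medial Vowel Deletion: [mozuzuv] → [mozzv]
4 Nasal Place Assimilation: no change — [mozzv]
5 Geminate Reduction: [mozzv] → [mozv]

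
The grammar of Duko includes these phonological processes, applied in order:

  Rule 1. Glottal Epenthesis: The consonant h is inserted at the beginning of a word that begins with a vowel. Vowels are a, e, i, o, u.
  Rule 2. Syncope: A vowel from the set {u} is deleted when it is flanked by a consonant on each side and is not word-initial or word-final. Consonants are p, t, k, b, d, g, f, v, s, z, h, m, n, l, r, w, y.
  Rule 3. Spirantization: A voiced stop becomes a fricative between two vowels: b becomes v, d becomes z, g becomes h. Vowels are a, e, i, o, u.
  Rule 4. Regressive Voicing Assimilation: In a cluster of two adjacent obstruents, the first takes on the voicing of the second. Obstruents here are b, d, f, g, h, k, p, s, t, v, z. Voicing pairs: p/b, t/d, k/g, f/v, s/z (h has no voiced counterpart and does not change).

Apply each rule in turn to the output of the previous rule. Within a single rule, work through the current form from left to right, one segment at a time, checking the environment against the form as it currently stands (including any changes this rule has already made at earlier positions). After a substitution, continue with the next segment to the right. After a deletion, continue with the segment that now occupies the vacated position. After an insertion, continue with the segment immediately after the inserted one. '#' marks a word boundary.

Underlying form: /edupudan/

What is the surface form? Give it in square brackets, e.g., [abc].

Rule 1 Glottal Epenthesis: [edupudan] → [hedupudan]
Rule 2 Syncope: [hedupudan] → [hedpdan]
Rule 3 Spirantization: no change — [hedpdan]
Rule 4 Regressive Voicing Assimilation: [hedpdan] → [hetbdan]

[hetbdan]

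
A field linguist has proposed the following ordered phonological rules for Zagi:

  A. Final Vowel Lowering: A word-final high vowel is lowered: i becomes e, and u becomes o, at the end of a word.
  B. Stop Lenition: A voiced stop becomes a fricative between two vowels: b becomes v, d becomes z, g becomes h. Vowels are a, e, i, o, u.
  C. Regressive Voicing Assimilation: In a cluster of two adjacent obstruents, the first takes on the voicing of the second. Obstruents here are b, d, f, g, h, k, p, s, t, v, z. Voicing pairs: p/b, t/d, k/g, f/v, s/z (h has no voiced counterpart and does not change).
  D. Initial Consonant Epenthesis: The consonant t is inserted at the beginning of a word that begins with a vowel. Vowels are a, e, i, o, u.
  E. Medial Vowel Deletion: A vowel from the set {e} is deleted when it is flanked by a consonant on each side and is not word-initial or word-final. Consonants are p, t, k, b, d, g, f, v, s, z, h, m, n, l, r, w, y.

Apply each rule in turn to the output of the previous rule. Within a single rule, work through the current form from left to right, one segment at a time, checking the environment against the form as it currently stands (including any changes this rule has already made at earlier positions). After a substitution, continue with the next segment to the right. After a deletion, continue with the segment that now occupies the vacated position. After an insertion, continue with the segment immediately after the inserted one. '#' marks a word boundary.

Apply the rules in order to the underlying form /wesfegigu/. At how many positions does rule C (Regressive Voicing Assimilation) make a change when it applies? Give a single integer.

0

A Final Vowel Lowering: [wesfegigu] → [wesfegigo]
B Stop Lenition: [wesfegigo] → [wesfehiho]
C Regressive Voicing Assimilation: no change — [wesfehiho]
D Initial Consonant Epenthesis: no change — [wesfehiho]
E Medial Vowel Deletion: [wesfehiho] → [wsfhiho]
Rule C changed 0 position(s).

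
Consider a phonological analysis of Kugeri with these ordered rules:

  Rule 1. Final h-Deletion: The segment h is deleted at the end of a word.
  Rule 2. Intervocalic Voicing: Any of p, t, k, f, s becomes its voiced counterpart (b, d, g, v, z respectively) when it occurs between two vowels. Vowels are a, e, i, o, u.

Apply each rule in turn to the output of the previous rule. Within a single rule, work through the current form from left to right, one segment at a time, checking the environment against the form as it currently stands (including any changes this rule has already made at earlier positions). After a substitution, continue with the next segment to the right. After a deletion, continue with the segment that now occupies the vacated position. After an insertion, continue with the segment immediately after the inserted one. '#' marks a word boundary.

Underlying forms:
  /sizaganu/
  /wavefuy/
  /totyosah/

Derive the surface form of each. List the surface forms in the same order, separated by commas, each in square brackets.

/sizaganu/:
  Rule 1 Final h-Deletion: no change — [sizaganu]
  Rule 2 Intervocalic Voicing: no change — [sizaganu]
/wavefuy/:
  Rule 1 Final h-Deletion: no change — [wavefuy]
  Rule 2 Intervocalic Voicing: [wavefuy] → [wavevuy]
/totyosah/:
  Rule 1 Final h-Deletion: [totyosah] → [totyosa]
  Rule 2 Intervocalic Voicing: [totyosa] → [totyoza]

[sizaganu], [wavevuy], [totyoza]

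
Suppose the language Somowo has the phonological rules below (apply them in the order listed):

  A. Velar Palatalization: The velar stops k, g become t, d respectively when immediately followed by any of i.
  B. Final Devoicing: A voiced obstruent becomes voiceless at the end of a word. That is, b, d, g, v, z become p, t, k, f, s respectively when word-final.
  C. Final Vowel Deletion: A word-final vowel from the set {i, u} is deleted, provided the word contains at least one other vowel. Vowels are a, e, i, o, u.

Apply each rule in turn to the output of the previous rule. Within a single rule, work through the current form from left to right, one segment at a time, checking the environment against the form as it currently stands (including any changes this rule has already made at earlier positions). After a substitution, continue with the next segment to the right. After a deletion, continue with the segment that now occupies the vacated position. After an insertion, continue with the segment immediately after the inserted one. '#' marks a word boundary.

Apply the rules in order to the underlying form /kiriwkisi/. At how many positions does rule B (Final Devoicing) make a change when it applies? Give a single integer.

0

A Velar Palatalization: [kiriwkisi] → [tiriwtisi]
B Final Devoicing: no change — [tiriwtisi]
C Final Vowel Deletion: [tiriwtisi] → [tiriwtis]
Rule B changed 0 position(s).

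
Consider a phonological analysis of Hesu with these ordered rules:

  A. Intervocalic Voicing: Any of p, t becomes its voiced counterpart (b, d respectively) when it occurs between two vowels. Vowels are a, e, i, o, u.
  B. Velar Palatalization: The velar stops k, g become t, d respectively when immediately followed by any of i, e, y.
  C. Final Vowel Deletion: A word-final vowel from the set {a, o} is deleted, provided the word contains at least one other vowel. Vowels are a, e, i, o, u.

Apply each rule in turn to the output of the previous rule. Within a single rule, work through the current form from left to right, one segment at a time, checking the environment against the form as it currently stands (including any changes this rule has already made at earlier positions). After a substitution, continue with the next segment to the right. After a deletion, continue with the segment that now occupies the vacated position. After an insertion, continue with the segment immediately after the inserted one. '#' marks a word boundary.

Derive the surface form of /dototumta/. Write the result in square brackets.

[dododumt]

A Intervocalic Voicing: [dototumta] → [dododumta]
B Velar Palatalization: no change — [dododumta]
C Final Vowel Deletion: [dododumta] → [dododumt]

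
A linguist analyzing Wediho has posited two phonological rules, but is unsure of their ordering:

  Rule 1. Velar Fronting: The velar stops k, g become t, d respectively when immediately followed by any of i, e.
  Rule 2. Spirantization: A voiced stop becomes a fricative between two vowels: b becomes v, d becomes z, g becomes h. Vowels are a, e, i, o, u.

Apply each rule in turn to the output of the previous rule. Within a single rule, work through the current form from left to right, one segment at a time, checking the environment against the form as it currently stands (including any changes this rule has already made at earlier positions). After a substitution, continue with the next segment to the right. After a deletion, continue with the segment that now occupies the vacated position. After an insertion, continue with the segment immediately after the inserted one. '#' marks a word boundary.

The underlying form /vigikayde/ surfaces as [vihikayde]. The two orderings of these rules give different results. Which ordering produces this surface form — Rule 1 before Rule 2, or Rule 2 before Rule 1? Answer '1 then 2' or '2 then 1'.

2 then 1

Order 1 then 2:
  1 Velar Fronting: [vigikayde] → [vidikayde]
  2 Spirantization: [vidikayde] → [vizikayde]
  result: [vizikayde]
Order 2 then 1:
  2 Spirantization: [vigikayde] → [vihikayde]
  1 Velar Fronting: no change — [vihikayde]
  result: [vihikayde]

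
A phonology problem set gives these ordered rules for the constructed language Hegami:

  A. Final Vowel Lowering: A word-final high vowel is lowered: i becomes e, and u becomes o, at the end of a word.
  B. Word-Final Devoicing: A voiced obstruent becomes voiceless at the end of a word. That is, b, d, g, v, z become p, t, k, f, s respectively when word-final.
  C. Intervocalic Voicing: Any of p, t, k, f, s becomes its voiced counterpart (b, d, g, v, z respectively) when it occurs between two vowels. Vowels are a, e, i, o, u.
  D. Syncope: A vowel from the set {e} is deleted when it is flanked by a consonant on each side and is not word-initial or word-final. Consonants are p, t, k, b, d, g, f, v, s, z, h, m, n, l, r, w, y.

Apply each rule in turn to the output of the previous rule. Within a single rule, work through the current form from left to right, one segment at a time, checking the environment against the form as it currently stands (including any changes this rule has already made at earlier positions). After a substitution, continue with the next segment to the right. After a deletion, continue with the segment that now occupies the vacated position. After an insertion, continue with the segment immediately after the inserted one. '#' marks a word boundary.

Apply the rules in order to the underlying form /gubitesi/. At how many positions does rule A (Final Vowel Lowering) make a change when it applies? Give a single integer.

A Final Vowel Lowering: [gubitesi] → [gubitese]
B Word-Final Devoicing: no change — [gubitese]
C Intervocalic Voicing: [gubitese] → [gubideze]
D Syncope: [gubideze] → [gubidze]
Rule A changed 1 position(s).

1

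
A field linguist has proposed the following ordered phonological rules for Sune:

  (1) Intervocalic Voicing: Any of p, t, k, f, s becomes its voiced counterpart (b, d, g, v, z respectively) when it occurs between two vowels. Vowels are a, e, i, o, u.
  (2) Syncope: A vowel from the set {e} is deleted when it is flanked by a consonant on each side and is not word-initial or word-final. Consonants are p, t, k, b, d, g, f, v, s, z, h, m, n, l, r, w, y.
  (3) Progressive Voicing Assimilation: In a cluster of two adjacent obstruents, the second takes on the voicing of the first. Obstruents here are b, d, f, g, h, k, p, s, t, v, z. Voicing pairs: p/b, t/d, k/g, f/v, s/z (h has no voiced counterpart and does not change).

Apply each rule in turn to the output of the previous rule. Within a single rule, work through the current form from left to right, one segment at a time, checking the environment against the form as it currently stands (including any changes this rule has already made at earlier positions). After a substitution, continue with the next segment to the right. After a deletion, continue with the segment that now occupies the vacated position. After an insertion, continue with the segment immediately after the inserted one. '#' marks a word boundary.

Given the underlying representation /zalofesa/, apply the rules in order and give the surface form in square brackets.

(1) Intervocalic Voicing: [zalofesa] → [zaloveza]
(2) Syncope: [zaloveza] → [zalovza]
(3) Progressive Voicing Assimilation: no change — [zalovza]

[zalovza]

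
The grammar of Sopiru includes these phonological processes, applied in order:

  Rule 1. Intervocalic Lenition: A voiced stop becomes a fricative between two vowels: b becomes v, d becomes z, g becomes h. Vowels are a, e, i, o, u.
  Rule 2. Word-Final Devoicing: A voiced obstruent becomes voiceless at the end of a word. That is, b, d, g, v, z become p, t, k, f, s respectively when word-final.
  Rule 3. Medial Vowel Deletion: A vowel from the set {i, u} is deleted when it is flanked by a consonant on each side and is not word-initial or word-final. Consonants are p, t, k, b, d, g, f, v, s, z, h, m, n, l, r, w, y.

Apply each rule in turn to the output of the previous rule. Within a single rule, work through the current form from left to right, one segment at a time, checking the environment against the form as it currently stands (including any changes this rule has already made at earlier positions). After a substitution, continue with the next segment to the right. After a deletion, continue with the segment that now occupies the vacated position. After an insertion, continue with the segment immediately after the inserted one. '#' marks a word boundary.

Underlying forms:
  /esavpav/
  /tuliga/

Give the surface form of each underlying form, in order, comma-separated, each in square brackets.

[esavpaf], [tlha]

/esavpav/:
  Rule 1 Intervocalic Lenition: no change — [esavpav]
  Rule 2 Word-Final Devoicing: [esavpav] → [esavpaf]
  Rule 3 Medial Vowel Deletion: no change — [esavpaf]
/tuliga/:
  Rule 1 Intervocalic Lenition: [tuliga] → [tuliha]
  Rule 2 Word-Final Devoicing: no change — [tuliha]
  Rule 3 Medial Vowel Deletion: [tuliha] → [tlha]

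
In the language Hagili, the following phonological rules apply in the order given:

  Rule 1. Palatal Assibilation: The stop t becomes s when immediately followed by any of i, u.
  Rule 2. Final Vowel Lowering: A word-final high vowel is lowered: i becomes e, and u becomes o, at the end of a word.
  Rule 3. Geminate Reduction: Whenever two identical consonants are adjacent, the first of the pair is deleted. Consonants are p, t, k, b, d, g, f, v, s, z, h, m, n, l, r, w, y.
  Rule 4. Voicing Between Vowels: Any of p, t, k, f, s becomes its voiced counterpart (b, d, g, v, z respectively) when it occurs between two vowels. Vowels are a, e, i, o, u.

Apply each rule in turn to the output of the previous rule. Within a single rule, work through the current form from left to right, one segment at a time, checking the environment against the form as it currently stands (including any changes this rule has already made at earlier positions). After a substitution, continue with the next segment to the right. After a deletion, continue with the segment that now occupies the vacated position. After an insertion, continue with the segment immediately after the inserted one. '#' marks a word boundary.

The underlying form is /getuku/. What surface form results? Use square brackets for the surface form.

[gezugo]

Rule 1 Palatal Assibilation: [getuku] → [gesuku]
Rule 2 Final Vowel Lowering: [gesuku] → [gesuko]
Rule 3 Geminate Reduction: no change — [gesuko]
Rule 4 Voicing Between Vowels: [gesuko] → [gezugo]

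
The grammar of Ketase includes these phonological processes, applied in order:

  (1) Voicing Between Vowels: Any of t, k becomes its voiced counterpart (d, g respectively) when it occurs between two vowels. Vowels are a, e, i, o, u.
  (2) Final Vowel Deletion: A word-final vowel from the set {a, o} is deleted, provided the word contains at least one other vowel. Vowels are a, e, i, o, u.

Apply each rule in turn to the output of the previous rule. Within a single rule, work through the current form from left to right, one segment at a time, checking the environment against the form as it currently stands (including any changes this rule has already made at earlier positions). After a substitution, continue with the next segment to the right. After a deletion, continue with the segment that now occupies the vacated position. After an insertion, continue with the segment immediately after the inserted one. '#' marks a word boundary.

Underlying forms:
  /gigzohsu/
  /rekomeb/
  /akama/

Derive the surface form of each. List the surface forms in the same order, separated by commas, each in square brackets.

[gigzohsu], [regomeb], [agam]

/gigzohsu/:
  (1) Voicing Between Vowels: no change — [gigzohsu]
  (2) Final Vowel Deletion: no change — [gigzohsu]
/rekomeb/:
  (1) Voicing Between Vowels: [rekomeb] → [regomeb]
  (2) Final Vowel Deletion: no change — [regomeb]
/akama/:
  (1) Voicing Between Vowels: [akama] → [agama]
  (2) Final Vowel Deletion: [agama] → [agam]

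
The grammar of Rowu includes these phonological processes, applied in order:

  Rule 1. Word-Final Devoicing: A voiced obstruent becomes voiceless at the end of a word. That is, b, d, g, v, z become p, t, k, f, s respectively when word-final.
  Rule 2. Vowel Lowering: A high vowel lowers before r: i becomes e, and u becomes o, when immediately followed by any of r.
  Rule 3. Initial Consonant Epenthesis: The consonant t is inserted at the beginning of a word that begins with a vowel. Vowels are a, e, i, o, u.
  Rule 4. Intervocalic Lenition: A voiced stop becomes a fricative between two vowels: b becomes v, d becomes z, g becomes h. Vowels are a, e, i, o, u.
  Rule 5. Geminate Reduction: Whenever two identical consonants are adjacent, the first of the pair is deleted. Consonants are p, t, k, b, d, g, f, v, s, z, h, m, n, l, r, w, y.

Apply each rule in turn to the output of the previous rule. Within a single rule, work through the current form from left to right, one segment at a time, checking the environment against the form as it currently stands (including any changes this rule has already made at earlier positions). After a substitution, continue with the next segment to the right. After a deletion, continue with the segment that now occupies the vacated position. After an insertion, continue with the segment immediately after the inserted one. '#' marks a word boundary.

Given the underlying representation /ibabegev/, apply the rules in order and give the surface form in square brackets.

Rule 1 Word-Final Devoicing: [ibabegev] → [ibabegef]
Rule 2 Vowel Lowering: no change — [ibabegef]
Rule 3 Initial Consonant Epenthesis: [ibabegef] → [tibabegef]
Rule 4 Intervocalic Lenition: [tibabegef] → [tivavehef]
Rule 5 Geminate Reduction: no change — [tivavehef]

[tivavehef]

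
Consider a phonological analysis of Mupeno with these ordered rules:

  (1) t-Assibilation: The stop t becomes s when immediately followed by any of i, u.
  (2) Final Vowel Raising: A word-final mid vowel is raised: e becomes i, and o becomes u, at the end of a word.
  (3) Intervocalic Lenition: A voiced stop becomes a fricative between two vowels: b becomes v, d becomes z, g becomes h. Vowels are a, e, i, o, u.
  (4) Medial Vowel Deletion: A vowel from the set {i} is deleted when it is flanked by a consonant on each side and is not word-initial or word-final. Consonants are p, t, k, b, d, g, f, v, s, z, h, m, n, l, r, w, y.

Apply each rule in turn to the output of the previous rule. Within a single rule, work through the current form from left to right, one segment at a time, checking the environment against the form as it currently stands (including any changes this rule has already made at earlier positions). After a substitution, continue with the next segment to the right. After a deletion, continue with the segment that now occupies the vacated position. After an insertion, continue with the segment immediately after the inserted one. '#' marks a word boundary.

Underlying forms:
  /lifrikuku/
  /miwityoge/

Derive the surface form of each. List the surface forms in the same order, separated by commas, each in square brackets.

[lfrkuku], [mwtyohi]

/lifrikuku/:
  (1) t-Assibilation: no change — [lifrikuku]
  (2) Final Vowel Raising: no change — [lifrikuku]
  (3) Intervocalic Lenition: no change — [lifrikuku]
  (4) Medial Vowel Deletion: [lifrikuku] → [lfrkuku]
/miwityoge/:
  (1) t-Assibilation: no change — [miwityoge]
  (2) Final Vowel Raising: [miwityoge] → [miwityogi]
  (3) Intervocalic Lenition: [miwityogi] → [miwityohi]
  (4) Medial Vowel Deletion: [miwityohi] → [mwtyohi]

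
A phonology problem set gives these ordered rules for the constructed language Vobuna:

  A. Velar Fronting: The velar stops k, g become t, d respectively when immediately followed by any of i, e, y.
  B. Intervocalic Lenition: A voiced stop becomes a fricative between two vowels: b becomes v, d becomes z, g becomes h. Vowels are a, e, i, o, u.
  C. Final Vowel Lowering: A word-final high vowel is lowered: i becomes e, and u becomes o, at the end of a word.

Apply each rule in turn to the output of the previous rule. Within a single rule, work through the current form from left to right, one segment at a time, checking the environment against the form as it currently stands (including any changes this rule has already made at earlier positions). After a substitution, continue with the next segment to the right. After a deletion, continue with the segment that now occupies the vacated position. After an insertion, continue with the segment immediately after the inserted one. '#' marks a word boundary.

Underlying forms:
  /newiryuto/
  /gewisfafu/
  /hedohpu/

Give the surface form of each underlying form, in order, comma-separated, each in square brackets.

[newiryuto], [dewisfafo], [hezohpo]

/newiryuto/:
  A Velar Fronting: no change — [newiryuto]
  B Intervocalic Lenition: no change — [newiryuto]
  C Final Vowel Lowering: no change — [newiryuto]
/gewisfafu/:
  A Velar Fronting: [gewisfafu] → [dewisfafu]
  B Intervocalic Lenition: no change — [dewisfafu]
  C Final Vowel Lowering: [dewisfafu] → [dewisfafo]
/hedohpu/:
  A Velar Fronting: no change — [hedohpu]
  B Intervocalic Lenition: [hedohpu] → [hezohpu]
  C Final Vowel Lowering: [hezohpu] → [hezohpo]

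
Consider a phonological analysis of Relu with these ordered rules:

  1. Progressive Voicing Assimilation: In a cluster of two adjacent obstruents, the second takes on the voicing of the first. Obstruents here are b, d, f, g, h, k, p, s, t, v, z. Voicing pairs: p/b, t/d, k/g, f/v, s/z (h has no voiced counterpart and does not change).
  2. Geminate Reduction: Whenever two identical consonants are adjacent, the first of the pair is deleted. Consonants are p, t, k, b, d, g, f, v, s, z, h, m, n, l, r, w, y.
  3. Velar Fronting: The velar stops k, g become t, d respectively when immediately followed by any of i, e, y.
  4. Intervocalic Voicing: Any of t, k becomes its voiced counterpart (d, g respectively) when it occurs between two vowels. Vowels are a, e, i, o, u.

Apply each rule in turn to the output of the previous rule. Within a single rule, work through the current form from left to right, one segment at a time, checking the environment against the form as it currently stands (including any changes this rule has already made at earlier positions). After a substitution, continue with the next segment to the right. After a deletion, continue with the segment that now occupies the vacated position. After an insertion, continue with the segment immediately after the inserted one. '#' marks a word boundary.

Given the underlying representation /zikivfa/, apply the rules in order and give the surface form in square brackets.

1 Progressive Voicing Assimilation: [zikivfa] → [zikivva]
2 Geminate Reduction: [zikivva] → [zikiva]
3 Velar Fronting: [zikiva] → [zitiva]
4 Intervocalic Voicing: [zitiva] → [zidiva]

[zidiva]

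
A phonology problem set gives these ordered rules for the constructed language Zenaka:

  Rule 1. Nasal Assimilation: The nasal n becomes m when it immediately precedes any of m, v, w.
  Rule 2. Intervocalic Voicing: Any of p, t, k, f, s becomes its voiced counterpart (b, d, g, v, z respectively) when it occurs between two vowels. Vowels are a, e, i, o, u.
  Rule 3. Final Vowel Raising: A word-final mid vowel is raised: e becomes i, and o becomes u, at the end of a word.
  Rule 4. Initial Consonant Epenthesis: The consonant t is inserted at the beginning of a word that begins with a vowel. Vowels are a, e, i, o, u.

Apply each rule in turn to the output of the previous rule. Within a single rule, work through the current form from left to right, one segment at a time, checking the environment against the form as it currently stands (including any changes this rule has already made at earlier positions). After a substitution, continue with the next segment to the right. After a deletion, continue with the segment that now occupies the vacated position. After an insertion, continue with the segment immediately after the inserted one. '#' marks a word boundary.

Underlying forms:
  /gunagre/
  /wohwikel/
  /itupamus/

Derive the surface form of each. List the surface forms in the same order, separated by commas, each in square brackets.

/gunagre/:
  Rule 1 Nasal Assimilation: no change — [gunagre]
  Rule 2 Intervocalic Voicing: no change — [gunagre]
  Rule 3 Final Vowel Raising: [gunagre] → [gunagri]
  Rule 4 Initial Consonant Epenthesis: no change — [gunagri]
/wohwikel/:
  Rule 1 Nasal Assimilation: no change — [wohwikel]
  Rule 2 Intervocalic Voicing: [wohwikel] → [wohwigel]
  Rule 3 Final Vowel Raising: no change — [wohwigel]
  Rule 4 Initial Consonant Epenthesis: no change — [wohwigel]
/itupamus/:
  Rule 1 Nasal Assimilation: no change — [itupamus]
  Rule 2 Intervocalic Voicing: [itupamus] → [idubamus]
  Rule 3 Final Vowel Raising: no change — [idubamus]
  Rule 4 Initial Consonant Epenthesis: [idubamus] → [tidubamus]

[gunagri], [wohwigel], [tidubamus]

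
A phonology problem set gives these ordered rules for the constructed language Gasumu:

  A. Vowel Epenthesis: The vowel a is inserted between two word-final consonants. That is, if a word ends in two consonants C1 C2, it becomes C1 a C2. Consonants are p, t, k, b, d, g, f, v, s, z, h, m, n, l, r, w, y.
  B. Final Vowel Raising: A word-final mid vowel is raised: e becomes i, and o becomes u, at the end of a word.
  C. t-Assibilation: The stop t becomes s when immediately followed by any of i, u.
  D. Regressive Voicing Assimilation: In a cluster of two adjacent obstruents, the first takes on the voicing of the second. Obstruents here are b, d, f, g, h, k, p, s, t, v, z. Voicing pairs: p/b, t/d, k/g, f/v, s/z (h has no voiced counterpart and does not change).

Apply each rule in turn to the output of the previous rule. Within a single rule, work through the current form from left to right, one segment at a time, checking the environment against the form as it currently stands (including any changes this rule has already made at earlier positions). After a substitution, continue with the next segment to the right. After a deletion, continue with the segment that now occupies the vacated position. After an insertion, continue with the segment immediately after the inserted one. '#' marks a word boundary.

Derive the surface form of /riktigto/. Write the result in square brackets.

A Vowel Epenthesis: no change — [riktigto]
B Final Vowel Raising: [riktigto] → [riktigtu]
C t-Assibilation: [riktigtu] → [riksigsu]
D Regressive Voicing Assimilation: [riksigsu] → [riksiksu]

[riksiksu]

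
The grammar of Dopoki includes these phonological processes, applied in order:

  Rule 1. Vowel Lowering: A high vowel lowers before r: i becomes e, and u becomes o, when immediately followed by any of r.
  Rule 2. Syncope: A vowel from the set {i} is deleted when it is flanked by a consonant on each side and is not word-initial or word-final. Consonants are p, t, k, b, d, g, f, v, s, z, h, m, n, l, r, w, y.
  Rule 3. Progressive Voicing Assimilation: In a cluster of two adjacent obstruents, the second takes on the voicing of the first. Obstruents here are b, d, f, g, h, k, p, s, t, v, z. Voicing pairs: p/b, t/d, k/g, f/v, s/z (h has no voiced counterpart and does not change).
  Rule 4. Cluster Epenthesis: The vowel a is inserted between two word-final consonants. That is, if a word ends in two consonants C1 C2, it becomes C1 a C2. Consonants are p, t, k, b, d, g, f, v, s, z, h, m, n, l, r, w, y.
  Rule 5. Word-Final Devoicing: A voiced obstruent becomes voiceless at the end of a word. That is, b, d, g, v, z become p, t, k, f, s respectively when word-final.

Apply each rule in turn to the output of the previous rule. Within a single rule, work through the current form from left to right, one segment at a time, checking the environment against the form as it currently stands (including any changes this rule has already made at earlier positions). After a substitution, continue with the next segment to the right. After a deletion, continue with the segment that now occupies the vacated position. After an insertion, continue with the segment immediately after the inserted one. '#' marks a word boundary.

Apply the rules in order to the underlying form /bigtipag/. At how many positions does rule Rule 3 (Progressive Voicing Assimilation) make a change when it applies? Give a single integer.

2

Rule 1 Vowel Lowering: no change — [bigtipag]
Rule 2 Syncope: [bigtipag] → [bgtpag]
Rule 3 Progressive Voicing Assimilation: [bgtpag] → [bgdbag]
Rule 4 Cluster Epenthesis: no change — [bgdbag]
Rule 5 Word-Final Devoicing: [bgdbag] → [bgdbak]
Rule Rule 3 changed 2 position(s).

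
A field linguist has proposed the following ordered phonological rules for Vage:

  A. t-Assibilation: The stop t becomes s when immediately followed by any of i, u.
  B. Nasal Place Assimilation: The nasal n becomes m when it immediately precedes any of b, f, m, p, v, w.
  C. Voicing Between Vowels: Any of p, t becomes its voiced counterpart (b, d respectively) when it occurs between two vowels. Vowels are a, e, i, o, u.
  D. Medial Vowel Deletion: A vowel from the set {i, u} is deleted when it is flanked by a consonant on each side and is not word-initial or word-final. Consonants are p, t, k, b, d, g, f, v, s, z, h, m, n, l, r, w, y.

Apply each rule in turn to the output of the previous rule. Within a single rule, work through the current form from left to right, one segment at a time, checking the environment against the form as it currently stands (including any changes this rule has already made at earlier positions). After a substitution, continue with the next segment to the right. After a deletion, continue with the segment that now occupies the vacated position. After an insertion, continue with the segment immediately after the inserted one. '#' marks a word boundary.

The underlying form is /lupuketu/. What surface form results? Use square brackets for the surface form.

A t-Assibilation: [lupuketu] → [lupukesu]
B Nasal Place Assimilation: no change — [lupukesu]
C Voicing Between Vowels: [lupukesu] → [lubukesu]
D Medial Vowel Deletion: [lubukesu] → [lbkesu]

[lbkesu]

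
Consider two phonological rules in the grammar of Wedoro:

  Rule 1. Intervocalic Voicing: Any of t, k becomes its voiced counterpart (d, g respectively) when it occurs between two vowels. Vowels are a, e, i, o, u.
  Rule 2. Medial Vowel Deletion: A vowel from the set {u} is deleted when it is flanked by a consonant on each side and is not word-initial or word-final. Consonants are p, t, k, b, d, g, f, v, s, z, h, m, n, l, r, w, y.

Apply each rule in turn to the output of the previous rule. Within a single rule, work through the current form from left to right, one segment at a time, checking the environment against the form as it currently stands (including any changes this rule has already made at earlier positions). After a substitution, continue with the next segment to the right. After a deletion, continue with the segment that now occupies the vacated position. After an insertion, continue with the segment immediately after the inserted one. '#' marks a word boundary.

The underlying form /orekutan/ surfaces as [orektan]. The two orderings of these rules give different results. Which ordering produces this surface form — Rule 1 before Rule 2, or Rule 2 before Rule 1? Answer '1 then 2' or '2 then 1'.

2 then 1

Order 1 then 2:
  1 Intervocalic Voicing: [orekutan] → [oregudan]
  2 Medial Vowel Deletion: [oregudan] → [oregdan]
  result: [oregdan]
Order 2 then 1:
  2 Medial Vowel Deletion: [orekutan] → [orektan]
  1 Intervocalic Voicing: no change — [orektan]
  result: [orektan]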